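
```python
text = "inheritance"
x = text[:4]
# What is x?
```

text has length 11. The slice text[:4] selects indices [0, 1, 2, 3] (0->'i', 1->'n', 2->'h', 3->'e'), giving 'inhe'.

'inhe'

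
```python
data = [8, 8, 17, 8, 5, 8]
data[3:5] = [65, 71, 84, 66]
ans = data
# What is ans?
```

data starts as [8, 8, 17, 8, 5, 8] (length 6). The slice data[3:5] covers indices [3, 4] with values [8, 5]. Replacing that slice with [65, 71, 84, 66] (different length) produces [8, 8, 17, 65, 71, 84, 66, 8].

[8, 8, 17, 65, 71, 84, 66, 8]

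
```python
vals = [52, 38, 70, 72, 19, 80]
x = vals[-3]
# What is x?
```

vals has length 6. Negative index -3 maps to positive index 6 + (-3) = 3. vals[3] = 72.

72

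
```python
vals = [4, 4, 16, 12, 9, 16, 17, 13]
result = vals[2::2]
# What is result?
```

vals has length 8. The slice vals[2::2] selects indices [2, 4, 6] (2->16, 4->9, 6->17), giving [16, 9, 17].

[16, 9, 17]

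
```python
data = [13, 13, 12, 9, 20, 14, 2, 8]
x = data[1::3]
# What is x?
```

data has length 8. The slice data[1::3] selects indices [1, 4, 7] (1->13, 4->20, 7->8), giving [13, 20, 8].

[13, 20, 8]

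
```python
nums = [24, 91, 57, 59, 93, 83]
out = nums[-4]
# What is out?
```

nums has length 6. Negative index -4 maps to positive index 6 + (-4) = 2. nums[2] = 57.

57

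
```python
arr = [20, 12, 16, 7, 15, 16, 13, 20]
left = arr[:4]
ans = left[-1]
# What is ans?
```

arr has length 8. The slice arr[:4] selects indices [0, 1, 2, 3] (0->20, 1->12, 2->16, 3->7), giving [20, 12, 16, 7]. So left = [20, 12, 16, 7]. Then left[-1] = 7.

7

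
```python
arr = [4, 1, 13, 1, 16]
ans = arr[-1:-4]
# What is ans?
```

arr has length 5. The slice arr[-1:-4] resolves to an empty index range, so the result is [].

[]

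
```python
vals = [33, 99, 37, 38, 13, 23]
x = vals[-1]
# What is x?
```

vals has length 6. Negative index -1 maps to positive index 6 + (-1) = 5. vals[5] = 23.

23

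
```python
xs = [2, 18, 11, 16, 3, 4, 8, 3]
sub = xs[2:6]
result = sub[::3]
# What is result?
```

xs has length 8. The slice xs[2:6] selects indices [2, 3, 4, 5] (2->11, 3->16, 4->3, 5->4), giving [11, 16, 3, 4]. So sub = [11, 16, 3, 4]. sub has length 4. The slice sub[::3] selects indices [0, 3] (0->11, 3->4), giving [11, 4].

[11, 4]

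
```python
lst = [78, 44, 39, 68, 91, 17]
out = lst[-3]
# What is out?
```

lst has length 6. Negative index -3 maps to positive index 6 + (-3) = 3. lst[3] = 68.

68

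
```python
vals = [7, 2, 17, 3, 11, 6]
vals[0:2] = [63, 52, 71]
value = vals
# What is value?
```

vals starts as [7, 2, 17, 3, 11, 6] (length 6). The slice vals[0:2] covers indices [0, 1] with values [7, 2]. Replacing that slice with [63, 52, 71] (different length) produces [63, 52, 71, 17, 3, 11, 6].

[63, 52, 71, 17, 3, 11, 6]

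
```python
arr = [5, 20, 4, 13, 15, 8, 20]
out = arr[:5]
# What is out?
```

arr has length 7. The slice arr[:5] selects indices [0, 1, 2, 3, 4] (0->5, 1->20, 2->4, 3->13, 4->15), giving [5, 20, 4, 13, 15].

[5, 20, 4, 13, 15]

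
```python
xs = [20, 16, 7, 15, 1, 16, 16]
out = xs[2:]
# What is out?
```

xs has length 7. The slice xs[2:] selects indices [2, 3, 4, 5, 6] (2->7, 3->15, 4->1, 5->16, 6->16), giving [7, 15, 1, 16, 16].

[7, 15, 1, 16, 16]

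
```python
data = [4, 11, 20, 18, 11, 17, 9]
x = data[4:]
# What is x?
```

data has length 7. The slice data[4:] selects indices [4, 5, 6] (4->11, 5->17, 6->9), giving [11, 17, 9].

[11, 17, 9]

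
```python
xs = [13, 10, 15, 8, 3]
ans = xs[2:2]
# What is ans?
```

xs has length 5. The slice xs[2:2] resolves to an empty index range, so the result is [].

[]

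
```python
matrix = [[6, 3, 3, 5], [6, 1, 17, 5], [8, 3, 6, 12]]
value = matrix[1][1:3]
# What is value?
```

matrix[1] = [6, 1, 17, 5]. matrix[1] has length 4. The slice matrix[1][1:3] selects indices [1, 2] (1->1, 2->17), giving [1, 17].

[1, 17]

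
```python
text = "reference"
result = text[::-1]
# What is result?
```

text has length 9. The slice text[::-1] selects indices [8, 7, 6, 5, 4, 3, 2, 1, 0] (8->'e', 7->'c', 6->'n', 5->'e', 4->'r', 3->'e', 2->'f', 1->'e', 0->'r'), giving 'ecnerefer'.

'ecnerefer'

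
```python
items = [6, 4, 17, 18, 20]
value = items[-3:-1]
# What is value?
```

items has length 5. The slice items[-3:-1] selects indices [2, 3] (2->17, 3->18), giving [17, 18].

[17, 18]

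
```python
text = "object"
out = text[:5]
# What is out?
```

text has length 6. The slice text[:5] selects indices [0, 1, 2, 3, 4] (0->'o', 1->'b', 2->'j', 3->'e', 4->'c'), giving 'objec'.

'objec'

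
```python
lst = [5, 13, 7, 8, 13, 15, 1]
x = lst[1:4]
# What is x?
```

lst has length 7. The slice lst[1:4] selects indices [1, 2, 3] (1->13, 2->7, 3->8), giving [13, 7, 8].

[13, 7, 8]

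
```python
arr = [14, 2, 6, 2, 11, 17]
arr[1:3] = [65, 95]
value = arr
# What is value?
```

arr starts as [14, 2, 6, 2, 11, 17] (length 6). The slice arr[1:3] covers indices [1, 2] with values [2, 6]. Replacing that slice with [65, 95] (same length) produces [14, 65, 95, 2, 11, 17].

[14, 65, 95, 2, 11, 17]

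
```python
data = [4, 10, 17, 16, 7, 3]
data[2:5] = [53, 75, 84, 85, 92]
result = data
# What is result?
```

data starts as [4, 10, 17, 16, 7, 3] (length 6). The slice data[2:5] covers indices [2, 3, 4] with values [17, 16, 7]. Replacing that slice with [53, 75, 84, 85, 92] (different length) produces [4, 10, 53, 75, 84, 85, 92, 3].

[4, 10, 53, 75, 84, 85, 92, 3]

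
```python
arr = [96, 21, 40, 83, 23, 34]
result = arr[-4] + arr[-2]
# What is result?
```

arr has length 6. Negative index -4 maps to positive index 6 + (-4) = 2. arr[2] = 40.
arr has length 6. Negative index -2 maps to positive index 6 + (-2) = 4. arr[4] = 23.
Sum: 40 + 23 = 63.

63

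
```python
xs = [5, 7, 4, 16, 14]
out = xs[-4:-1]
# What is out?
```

xs has length 5. The slice xs[-4:-1] selects indices [1, 2, 3] (1->7, 2->4, 3->16), giving [7, 4, 16].

[7, 4, 16]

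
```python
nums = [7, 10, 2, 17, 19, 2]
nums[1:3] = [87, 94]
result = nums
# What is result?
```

nums starts as [7, 10, 2, 17, 19, 2] (length 6). The slice nums[1:3] covers indices [1, 2] with values [10, 2]. Replacing that slice with [87, 94] (same length) produces [7, 87, 94, 17, 19, 2].

[7, 87, 94, 17, 19, 2]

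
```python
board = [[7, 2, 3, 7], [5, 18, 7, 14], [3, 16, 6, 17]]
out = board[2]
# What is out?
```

board has 3 rows. Row 2 is [3, 16, 6, 17].

[3, 16, 6, 17]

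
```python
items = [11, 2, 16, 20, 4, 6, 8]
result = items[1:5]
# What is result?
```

items has length 7. The slice items[1:5] selects indices [1, 2, 3, 4] (1->2, 2->16, 3->20, 4->4), giving [2, 16, 20, 4].

[2, 16, 20, 4]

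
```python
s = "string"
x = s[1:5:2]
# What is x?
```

s has length 6. The slice s[1:5:2] selects indices [1, 3] (1->'t', 3->'i'), giving 'ti'.

'ti'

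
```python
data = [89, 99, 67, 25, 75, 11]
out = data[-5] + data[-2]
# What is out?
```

data has length 6. Negative index -5 maps to positive index 6 + (-5) = 1. data[1] = 99.
data has length 6. Negative index -2 maps to positive index 6 + (-2) = 4. data[4] = 75.
Sum: 99 + 75 = 174.

174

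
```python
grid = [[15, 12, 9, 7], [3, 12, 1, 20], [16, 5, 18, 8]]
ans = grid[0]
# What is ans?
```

grid has 3 rows. Row 0 is [15, 12, 9, 7].

[15, 12, 9, 7]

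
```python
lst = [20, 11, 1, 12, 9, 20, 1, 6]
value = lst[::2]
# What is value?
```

lst has length 8. The slice lst[::2] selects indices [0, 2, 4, 6] (0->20, 2->1, 4->9, 6->1), giving [20, 1, 9, 1].

[20, 1, 9, 1]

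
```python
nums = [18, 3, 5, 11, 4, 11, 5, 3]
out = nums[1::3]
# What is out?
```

nums has length 8. The slice nums[1::3] selects indices [1, 4, 7] (1->3, 4->4, 7->3), giving [3, 4, 3].

[3, 4, 3]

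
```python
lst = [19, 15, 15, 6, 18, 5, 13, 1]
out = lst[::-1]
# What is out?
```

lst has length 8. The slice lst[::-1] selects indices [7, 6, 5, 4, 3, 2, 1, 0] (7->1, 6->13, 5->5, 4->18, 3->6, 2->15, 1->15, 0->19), giving [1, 13, 5, 18, 6, 15, 15, 19].

[1, 13, 5, 18, 6, 15, 15, 19]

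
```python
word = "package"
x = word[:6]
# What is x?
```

word has length 7. The slice word[:6] selects indices [0, 1, 2, 3, 4, 5] (0->'p', 1->'a', 2->'c', 3->'k', 4->'a', 5->'g'), giving 'packag'.

'packag'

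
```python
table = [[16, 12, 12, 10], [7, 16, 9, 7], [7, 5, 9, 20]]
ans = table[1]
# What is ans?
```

table has 3 rows. Row 1 is [7, 16, 9, 7].

[7, 16, 9, 7]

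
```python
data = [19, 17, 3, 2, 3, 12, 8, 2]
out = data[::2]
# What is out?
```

data has length 8. The slice data[::2] selects indices [0, 2, 4, 6] (0->19, 2->3, 4->3, 6->8), giving [19, 3, 3, 8].

[19, 3, 3, 8]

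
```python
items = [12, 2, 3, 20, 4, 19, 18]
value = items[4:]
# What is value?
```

items has length 7. The slice items[4:] selects indices [4, 5, 6] (4->4, 5->19, 6->18), giving [4, 19, 18].

[4, 19, 18]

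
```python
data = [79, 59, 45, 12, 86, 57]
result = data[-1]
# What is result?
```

data has length 6. Negative index -1 maps to positive index 6 + (-1) = 5. data[5] = 57.

57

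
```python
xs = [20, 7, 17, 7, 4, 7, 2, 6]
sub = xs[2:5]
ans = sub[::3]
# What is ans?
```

xs has length 8. The slice xs[2:5] selects indices [2, 3, 4] (2->17, 3->7, 4->4), giving [17, 7, 4]. So sub = [17, 7, 4]. sub has length 3. The slice sub[::3] selects indices [0] (0->17), giving [17].

[17]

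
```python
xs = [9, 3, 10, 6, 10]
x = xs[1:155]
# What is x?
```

xs has length 5. The slice xs[1:155] selects indices [1, 2, 3, 4] (1->3, 2->10, 3->6, 4->10), giving [3, 10, 6, 10].

[3, 10, 6, 10]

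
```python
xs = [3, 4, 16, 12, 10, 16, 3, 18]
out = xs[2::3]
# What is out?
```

xs has length 8. The slice xs[2::3] selects indices [2, 5] (2->16, 5->16), giving [16, 16].

[16, 16]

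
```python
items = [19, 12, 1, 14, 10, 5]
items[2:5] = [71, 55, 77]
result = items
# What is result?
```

items starts as [19, 12, 1, 14, 10, 5] (length 6). The slice items[2:5] covers indices [2, 3, 4] with values [1, 14, 10]. Replacing that slice with [71, 55, 77] (same length) produces [19, 12, 71, 55, 77, 5].

[19, 12, 71, 55, 77, 5]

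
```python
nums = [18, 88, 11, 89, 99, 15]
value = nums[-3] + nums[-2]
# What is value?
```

nums has length 6. Negative index -3 maps to positive index 6 + (-3) = 3. nums[3] = 89.
nums has length 6. Negative index -2 maps to positive index 6 + (-2) = 4. nums[4] = 99.
Sum: 89 + 99 = 188.

188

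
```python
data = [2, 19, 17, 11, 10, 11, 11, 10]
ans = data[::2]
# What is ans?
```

data has length 8. The slice data[::2] selects indices [0, 2, 4, 6] (0->2, 2->17, 4->10, 6->11), giving [2, 17, 10, 11].

[2, 17, 10, 11]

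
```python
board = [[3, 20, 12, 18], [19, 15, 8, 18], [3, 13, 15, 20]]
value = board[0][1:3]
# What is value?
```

board[0] = [3, 20, 12, 18]. board[0] has length 4. The slice board[0][1:3] selects indices [1, 2] (1->20, 2->12), giving [20, 12].

[20, 12]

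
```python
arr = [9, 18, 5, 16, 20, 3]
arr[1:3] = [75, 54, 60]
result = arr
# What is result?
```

arr starts as [9, 18, 5, 16, 20, 3] (length 6). The slice arr[1:3] covers indices [1, 2] with values [18, 5]. Replacing that slice with [75, 54, 60] (different length) produces [9, 75, 54, 60, 16, 20, 3].

[9, 75, 54, 60, 16, 20, 3]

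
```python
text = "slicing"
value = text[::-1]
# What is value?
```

text has length 7. The slice text[::-1] selects indices [6, 5, 4, 3, 2, 1, 0] (6->'g', 5->'n', 4->'i', 3->'c', 2->'i', 1->'l', 0->'s'), giving 'gnicils'.

'gnicils'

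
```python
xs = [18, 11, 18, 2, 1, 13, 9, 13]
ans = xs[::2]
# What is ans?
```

xs has length 8. The slice xs[::2] selects indices [0, 2, 4, 6] (0->18, 2->18, 4->1, 6->9), giving [18, 18, 1, 9].

[18, 18, 1, 9]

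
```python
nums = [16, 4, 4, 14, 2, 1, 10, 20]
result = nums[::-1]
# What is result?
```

nums has length 8. The slice nums[::-1] selects indices [7, 6, 5, 4, 3, 2, 1, 0] (7->20, 6->10, 5->1, 4->2, 3->14, 2->4, 1->4, 0->16), giving [20, 10, 1, 2, 14, 4, 4, 16].

[20, 10, 1, 2, 14, 4, 4, 16]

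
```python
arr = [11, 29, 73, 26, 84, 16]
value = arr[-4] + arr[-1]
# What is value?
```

arr has length 6. Negative index -4 maps to positive index 6 + (-4) = 2. arr[2] = 73.
arr has length 6. Negative index -1 maps to positive index 6 + (-1) = 5. arr[5] = 16.
Sum: 73 + 16 = 89.

89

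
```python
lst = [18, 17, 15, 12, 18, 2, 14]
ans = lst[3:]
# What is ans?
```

lst has length 7. The slice lst[3:] selects indices [3, 4, 5, 6] (3->12, 4->18, 5->2, 6->14), giving [12, 18, 2, 14].

[12, 18, 2, 14]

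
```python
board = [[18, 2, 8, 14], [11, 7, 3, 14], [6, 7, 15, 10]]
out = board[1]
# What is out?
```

board has 3 rows. Row 1 is [11, 7, 3, 14].

[11, 7, 3, 14]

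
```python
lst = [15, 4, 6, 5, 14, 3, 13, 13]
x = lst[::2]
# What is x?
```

lst has length 8. The slice lst[::2] selects indices [0, 2, 4, 6] (0->15, 2->6, 4->14, 6->13), giving [15, 6, 14, 13].

[15, 6, 14, 13]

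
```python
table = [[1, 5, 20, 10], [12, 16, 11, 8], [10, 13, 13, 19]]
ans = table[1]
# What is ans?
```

table has 3 rows. Row 1 is [12, 16, 11, 8].

[12, 16, 11, 8]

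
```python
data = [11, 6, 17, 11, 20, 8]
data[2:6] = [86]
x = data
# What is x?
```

data starts as [11, 6, 17, 11, 20, 8] (length 6). The slice data[2:6] covers indices [2, 3, 4, 5] with values [17, 11, 20, 8]. Replacing that slice with [86] (different length) produces [11, 6, 86].

[11, 6, 86]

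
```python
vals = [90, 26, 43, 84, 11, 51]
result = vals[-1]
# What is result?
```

vals has length 6. Negative index -1 maps to positive index 6 + (-1) = 5. vals[5] = 51.

51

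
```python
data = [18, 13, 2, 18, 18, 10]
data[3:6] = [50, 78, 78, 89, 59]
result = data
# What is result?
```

data starts as [18, 13, 2, 18, 18, 10] (length 6). The slice data[3:6] covers indices [3, 4, 5] with values [18, 18, 10]. Replacing that slice with [50, 78, 78, 89, 59] (different length) produces [18, 13, 2, 50, 78, 78, 89, 59].

[18, 13, 2, 50, 78, 78, 89, 59]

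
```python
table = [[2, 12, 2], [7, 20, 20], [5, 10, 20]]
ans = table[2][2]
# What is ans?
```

table[2] = [5, 10, 20]. Taking column 2 of that row yields 20.

20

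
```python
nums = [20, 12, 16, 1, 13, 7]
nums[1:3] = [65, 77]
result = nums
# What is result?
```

nums starts as [20, 12, 16, 1, 13, 7] (length 6). The slice nums[1:3] covers indices [1, 2] with values [12, 16]. Replacing that slice with [65, 77] (same length) produces [20, 65, 77, 1, 13, 7].

[20, 65, 77, 1, 13, 7]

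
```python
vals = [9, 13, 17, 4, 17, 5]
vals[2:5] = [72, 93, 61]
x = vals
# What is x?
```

vals starts as [9, 13, 17, 4, 17, 5] (length 6). The slice vals[2:5] covers indices [2, 3, 4] with values [17, 4, 17]. Replacing that slice with [72, 93, 61] (same length) produces [9, 13, 72, 93, 61, 5].

[9, 13, 72, 93, 61, 5]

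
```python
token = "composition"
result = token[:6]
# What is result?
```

token has length 11. The slice token[:6] selects indices [0, 1, 2, 3, 4, 5] (0->'c', 1->'o', 2->'m', 3->'p', 4->'o', 5->'s'), giving 'compos'.

'compos'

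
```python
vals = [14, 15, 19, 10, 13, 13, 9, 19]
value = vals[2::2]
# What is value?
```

vals has length 8. The slice vals[2::2] selects indices [2, 4, 6] (2->19, 4->13, 6->9), giving [19, 13, 9].

[19, 13, 9]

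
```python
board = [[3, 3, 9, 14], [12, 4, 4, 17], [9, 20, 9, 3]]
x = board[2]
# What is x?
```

board has 3 rows. Row 2 is [9, 20, 9, 3].

[9, 20, 9, 3]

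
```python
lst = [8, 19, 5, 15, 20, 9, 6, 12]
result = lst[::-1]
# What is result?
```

lst has length 8. The slice lst[::-1] selects indices [7, 6, 5, 4, 3, 2, 1, 0] (7->12, 6->6, 5->9, 4->20, 3->15, 2->5, 1->19, 0->8), giving [12, 6, 9, 20, 15, 5, 19, 8].

[12, 6, 9, 20, 15, 5, 19, 8]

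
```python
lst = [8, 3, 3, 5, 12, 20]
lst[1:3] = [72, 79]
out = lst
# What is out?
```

lst starts as [8, 3, 3, 5, 12, 20] (length 6). The slice lst[1:3] covers indices [1, 2] with values [3, 3]. Replacing that slice with [72, 79] (same length) produces [8, 72, 79, 5, 12, 20].

[8, 72, 79, 5, 12, 20]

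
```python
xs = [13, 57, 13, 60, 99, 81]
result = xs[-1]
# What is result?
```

xs has length 6. Negative index -1 maps to positive index 6 + (-1) = 5. xs[5] = 81.

81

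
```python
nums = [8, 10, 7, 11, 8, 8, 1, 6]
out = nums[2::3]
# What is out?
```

nums has length 8. The slice nums[2::3] selects indices [2, 5] (2->7, 5->8), giving [7, 8].

[7, 8]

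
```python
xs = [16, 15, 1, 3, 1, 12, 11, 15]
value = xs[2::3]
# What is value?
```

xs has length 8. The slice xs[2::3] selects indices [2, 5] (2->1, 5->12), giving [1, 12].

[1, 12]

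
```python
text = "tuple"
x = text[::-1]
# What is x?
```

text has length 5. The slice text[::-1] selects indices [4, 3, 2, 1, 0] (4->'e', 3->'l', 2->'p', 1->'u', 0->'t'), giving 'elput'.

'elput'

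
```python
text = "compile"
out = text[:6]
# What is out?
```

text has length 7. The slice text[:6] selects indices [0, 1, 2, 3, 4, 5] (0->'c', 1->'o', 2->'m', 3->'p', 4->'i', 5->'l'), giving 'compil'.

'compil'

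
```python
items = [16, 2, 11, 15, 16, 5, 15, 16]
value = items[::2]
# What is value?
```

items has length 8. The slice items[::2] selects indices [0, 2, 4, 6] (0->16, 2->11, 4->16, 6->15), giving [16, 11, 16, 15].

[16, 11, 16, 15]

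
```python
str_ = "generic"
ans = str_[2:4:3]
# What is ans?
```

str_ has length 7. The slice str_[2:4:3] selects indices [2] (2->'n'), giving 'n'.

'n'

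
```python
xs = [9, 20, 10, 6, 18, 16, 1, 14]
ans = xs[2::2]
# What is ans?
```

xs has length 8. The slice xs[2::2] selects indices [2, 4, 6] (2->10, 4->18, 6->1), giving [10, 18, 1].

[10, 18, 1]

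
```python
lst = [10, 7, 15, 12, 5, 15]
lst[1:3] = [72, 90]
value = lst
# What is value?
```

lst starts as [10, 7, 15, 12, 5, 15] (length 6). The slice lst[1:3] covers indices [1, 2] with values [7, 15]. Replacing that slice with [72, 90] (same length) produces [10, 72, 90, 12, 5, 15].

[10, 72, 90, 12, 5, 15]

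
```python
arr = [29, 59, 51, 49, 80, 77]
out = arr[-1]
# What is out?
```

arr has length 6. Negative index -1 maps to positive index 6 + (-1) = 5. arr[5] = 77.

77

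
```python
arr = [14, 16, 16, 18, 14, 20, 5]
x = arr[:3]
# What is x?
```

arr has length 7. The slice arr[:3] selects indices [0, 1, 2] (0->14, 1->16, 2->16), giving [14, 16, 16].

[14, 16, 16]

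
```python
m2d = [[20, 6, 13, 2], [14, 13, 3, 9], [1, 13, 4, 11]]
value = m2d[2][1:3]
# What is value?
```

m2d[2] = [1, 13, 4, 11]. m2d[2] has length 4. The slice m2d[2][1:3] selects indices [1, 2] (1->13, 2->4), giving [13, 4].

[13, 4]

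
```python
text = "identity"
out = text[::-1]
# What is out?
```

text has length 8. The slice text[::-1] selects indices [7, 6, 5, 4, 3, 2, 1, 0] (7->'y', 6->'t', 5->'i', 4->'t', 3->'n', 2->'e', 1->'d', 0->'i'), giving 'ytitnedi'.

'ytitnedi'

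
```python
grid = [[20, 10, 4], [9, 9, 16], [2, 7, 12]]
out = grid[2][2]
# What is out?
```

grid[2] = [2, 7, 12]. Taking column 2 of that row yields 12.

12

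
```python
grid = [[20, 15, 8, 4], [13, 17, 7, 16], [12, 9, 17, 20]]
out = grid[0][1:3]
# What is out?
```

grid[0] = [20, 15, 8, 4]. grid[0] has length 4. The slice grid[0][1:3] selects indices [1, 2] (1->15, 2->8), giving [15, 8].

[15, 8]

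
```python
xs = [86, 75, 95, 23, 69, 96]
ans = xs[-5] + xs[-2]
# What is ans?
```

xs has length 6. Negative index -5 maps to positive index 6 + (-5) = 1. xs[1] = 75.
xs has length 6. Negative index -2 maps to positive index 6 + (-2) = 4. xs[4] = 69.
Sum: 75 + 69 = 144.

144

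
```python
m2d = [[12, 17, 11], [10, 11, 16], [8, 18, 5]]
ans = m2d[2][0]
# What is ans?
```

m2d[2] = [8, 18, 5]. Taking column 0 of that row yields 8.

8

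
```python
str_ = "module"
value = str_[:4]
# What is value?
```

str_ has length 6. The slice str_[:4] selects indices [0, 1, 2, 3] (0->'m', 1->'o', 2->'d', 3->'u'), giving 'modu'.

'modu'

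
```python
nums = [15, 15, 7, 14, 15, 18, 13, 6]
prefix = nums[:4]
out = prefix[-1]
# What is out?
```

nums has length 8. The slice nums[:4] selects indices [0, 1, 2, 3] (0->15, 1->15, 2->7, 3->14), giving [15, 15, 7, 14]. So prefix = [15, 15, 7, 14]. Then prefix[-1] = 14.

14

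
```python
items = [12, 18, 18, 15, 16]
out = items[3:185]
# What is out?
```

items has length 5. The slice items[3:185] selects indices [3, 4] (3->15, 4->16), giving [15, 16].

[15, 16]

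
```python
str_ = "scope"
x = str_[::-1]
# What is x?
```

str_ has length 5. The slice str_[::-1] selects indices [4, 3, 2, 1, 0] (4->'e', 3->'p', 2->'o', 1->'c', 0->'s'), giving 'epocs'.

'epocs'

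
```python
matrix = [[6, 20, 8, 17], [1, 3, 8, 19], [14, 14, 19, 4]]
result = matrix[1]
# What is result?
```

matrix has 3 rows. Row 1 is [1, 3, 8, 19].

[1, 3, 8, 19]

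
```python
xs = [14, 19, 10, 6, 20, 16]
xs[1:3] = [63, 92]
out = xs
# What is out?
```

xs starts as [14, 19, 10, 6, 20, 16] (length 6). The slice xs[1:3] covers indices [1, 2] with values [19, 10]. Replacing that slice with [63, 92] (same length) produces [14, 63, 92, 6, 20, 16].

[14, 63, 92, 6, 20, 16]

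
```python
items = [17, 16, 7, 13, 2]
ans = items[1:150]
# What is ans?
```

items has length 5. The slice items[1:150] selects indices [1, 2, 3, 4] (1->16, 2->7, 3->13, 4->2), giving [16, 7, 13, 2].

[16, 7, 13, 2]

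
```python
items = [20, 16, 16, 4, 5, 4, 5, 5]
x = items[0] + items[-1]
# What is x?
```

items has length 8. items[0] = 20.
items has length 8. Negative index -1 maps to positive index 8 + (-1) = 7. items[7] = 5.
Sum: 20 + 5 = 25.

25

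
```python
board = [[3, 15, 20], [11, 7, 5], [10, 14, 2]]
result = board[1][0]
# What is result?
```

board[1] = [11, 7, 5]. Taking column 0 of that row yields 11.

11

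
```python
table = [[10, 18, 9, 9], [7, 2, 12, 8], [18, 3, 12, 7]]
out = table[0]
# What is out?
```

table has 3 rows. Row 0 is [10, 18, 9, 9].

[10, 18, 9, 9]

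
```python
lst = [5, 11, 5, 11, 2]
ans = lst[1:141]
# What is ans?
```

lst has length 5. The slice lst[1:141] selects indices [1, 2, 3, 4] (1->11, 2->5, 3->11, 4->2), giving [11, 5, 11, 2].

[11, 5, 11, 2]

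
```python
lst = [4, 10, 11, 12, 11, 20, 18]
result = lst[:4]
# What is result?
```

lst has length 7. The slice lst[:4] selects indices [0, 1, 2, 3] (0->4, 1->10, 2->11, 3->12), giving [4, 10, 11, 12].

[4, 10, 11, 12]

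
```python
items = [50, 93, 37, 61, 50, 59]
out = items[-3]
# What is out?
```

items has length 6. Negative index -3 maps to positive index 6 + (-3) = 3. items[3] = 61.

61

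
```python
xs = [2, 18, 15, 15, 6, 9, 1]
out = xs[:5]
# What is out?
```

xs has length 7. The slice xs[:5] selects indices [0, 1, 2, 3, 4] (0->2, 1->18, 2->15, 3->15, 4->6), giving [2, 18, 15, 15, 6].

[2, 18, 15, 15, 6]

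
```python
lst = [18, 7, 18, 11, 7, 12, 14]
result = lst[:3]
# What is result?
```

lst has length 7. The slice lst[:3] selects indices [0, 1, 2] (0->18, 1->7, 2->18), giving [18, 7, 18].

[18, 7, 18]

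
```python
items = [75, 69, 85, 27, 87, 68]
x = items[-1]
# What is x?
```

items has length 6. Negative index -1 maps to positive index 6 + (-1) = 5. items[5] = 68.

68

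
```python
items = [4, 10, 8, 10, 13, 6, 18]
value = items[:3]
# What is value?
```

items has length 7. The slice items[:3] selects indices [0, 1, 2] (0->4, 1->10, 2->8), giving [4, 10, 8].

[4, 10, 8]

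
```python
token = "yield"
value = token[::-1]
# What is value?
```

token has length 5. The slice token[::-1] selects indices [4, 3, 2, 1, 0] (4->'d', 3->'l', 2->'e', 1->'i', 0->'y'), giving 'dleiy'.

'dleiy'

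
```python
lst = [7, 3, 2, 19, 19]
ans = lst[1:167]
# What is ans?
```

lst has length 5. The slice lst[1:167] selects indices [1, 2, 3, 4] (1->3, 2->2, 3->19, 4->19), giving [3, 2, 19, 19].

[3, 2, 19, 19]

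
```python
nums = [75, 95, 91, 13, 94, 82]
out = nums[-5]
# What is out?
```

nums has length 6. Negative index -5 maps to positive index 6 + (-5) = 1. nums[1] = 95.

95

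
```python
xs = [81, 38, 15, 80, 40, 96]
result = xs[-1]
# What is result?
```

xs has length 6. Negative index -1 maps to positive index 6 + (-1) = 5. xs[5] = 96.

96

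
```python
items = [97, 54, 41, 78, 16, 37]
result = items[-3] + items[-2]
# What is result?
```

items has length 6. Negative index -3 maps to positive index 6 + (-3) = 3. items[3] = 78.
items has length 6. Negative index -2 maps to positive index 6 + (-2) = 4. items[4] = 16.
Sum: 78 + 16 = 94.

94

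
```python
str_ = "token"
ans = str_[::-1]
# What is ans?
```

str_ has length 5. The slice str_[::-1] selects indices [4, 3, 2, 1, 0] (4->'n', 3->'e', 2->'k', 1->'o', 0->'t'), giving 'nekot'.

'nekot'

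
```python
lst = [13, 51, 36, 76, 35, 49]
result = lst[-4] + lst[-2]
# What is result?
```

lst has length 6. Negative index -4 maps to positive index 6 + (-4) = 2. lst[2] = 36.
lst has length 6. Negative index -2 maps to positive index 6 + (-2) = 4. lst[4] = 35.
Sum: 36 + 35 = 71.

71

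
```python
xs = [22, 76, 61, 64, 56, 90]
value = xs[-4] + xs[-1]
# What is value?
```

xs has length 6. Negative index -4 maps to positive index 6 + (-4) = 2. xs[2] = 61.
xs has length 6. Negative index -1 maps to positive index 6 + (-1) = 5. xs[5] = 90.
Sum: 61 + 90 = 151.

151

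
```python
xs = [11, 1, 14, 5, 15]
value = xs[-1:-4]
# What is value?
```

xs has length 5. The slice xs[-1:-4] resolves to an empty index range, so the result is [].

[]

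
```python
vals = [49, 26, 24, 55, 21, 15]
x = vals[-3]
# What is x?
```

vals has length 6. Negative index -3 maps to positive index 6 + (-3) = 3. vals[3] = 55.

55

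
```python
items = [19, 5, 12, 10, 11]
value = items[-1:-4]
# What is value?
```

items has length 5. The slice items[-1:-4] resolves to an empty index range, so the result is [].

[]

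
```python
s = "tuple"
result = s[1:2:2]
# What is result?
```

s has length 5. The slice s[1:2:2] selects indices [1] (1->'u'), giving 'u'.

'u'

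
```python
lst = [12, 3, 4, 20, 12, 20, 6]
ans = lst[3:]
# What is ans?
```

lst has length 7. The slice lst[3:] selects indices [3, 4, 5, 6] (3->20, 4->12, 5->20, 6->6), giving [20, 12, 20, 6].

[20, 12, 20, 6]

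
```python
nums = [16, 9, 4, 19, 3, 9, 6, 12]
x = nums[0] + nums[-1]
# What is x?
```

nums has length 8. nums[0] = 16.
nums has length 8. Negative index -1 maps to positive index 8 + (-1) = 7. nums[7] = 12.
Sum: 16 + 12 = 28.

28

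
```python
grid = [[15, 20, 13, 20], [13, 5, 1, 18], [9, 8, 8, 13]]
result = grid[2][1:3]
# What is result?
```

grid[2] = [9, 8, 8, 13]. grid[2] has length 4. The slice grid[2][1:3] selects indices [1, 2] (1->8, 2->8), giving [8, 8].

[8, 8]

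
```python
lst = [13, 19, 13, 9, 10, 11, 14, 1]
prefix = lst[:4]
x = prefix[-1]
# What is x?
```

lst has length 8. The slice lst[:4] selects indices [0, 1, 2, 3] (0->13, 1->19, 2->13, 3->9), giving [13, 19, 13, 9]. So prefix = [13, 19, 13, 9]. Then prefix[-1] = 9.

9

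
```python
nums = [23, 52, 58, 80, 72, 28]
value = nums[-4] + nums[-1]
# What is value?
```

nums has length 6. Negative index -4 maps to positive index 6 + (-4) = 2. nums[2] = 58.
nums has length 6. Negative index -1 maps to positive index 6 + (-1) = 5. nums[5] = 28.
Sum: 58 + 28 = 86.

86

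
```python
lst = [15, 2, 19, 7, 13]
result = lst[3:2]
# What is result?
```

lst has length 5. The slice lst[3:2] resolves to an empty index range, so the result is [].

[]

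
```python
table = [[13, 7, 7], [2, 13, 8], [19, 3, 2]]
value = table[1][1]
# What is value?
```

table[1] = [2, 13, 8]. Taking column 1 of that row yields 13.

13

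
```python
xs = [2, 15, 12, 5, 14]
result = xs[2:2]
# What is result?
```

xs has length 5. The slice xs[2:2] resolves to an empty index range, so the result is [].

[]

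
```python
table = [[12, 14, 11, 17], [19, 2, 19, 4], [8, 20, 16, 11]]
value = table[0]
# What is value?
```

table has 3 rows. Row 0 is [12, 14, 11, 17].

[12, 14, 11, 17]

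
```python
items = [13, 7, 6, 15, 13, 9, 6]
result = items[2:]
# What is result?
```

items has length 7. The slice items[2:] selects indices [2, 3, 4, 5, 6] (2->6, 3->15, 4->13, 5->9, 6->6), giving [6, 15, 13, 9, 6].

[6, 15, 13, 9, 6]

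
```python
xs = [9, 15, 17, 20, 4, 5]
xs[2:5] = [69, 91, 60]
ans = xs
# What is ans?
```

xs starts as [9, 15, 17, 20, 4, 5] (length 6). The slice xs[2:5] covers indices [2, 3, 4] with values [17, 20, 4]. Replacing that slice with [69, 91, 60] (same length) produces [9, 15, 69, 91, 60, 5].

[9, 15, 69, 91, 60, 5]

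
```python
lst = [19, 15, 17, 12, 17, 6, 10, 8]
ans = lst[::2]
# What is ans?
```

lst has length 8. The slice lst[::2] selects indices [0, 2, 4, 6] (0->19, 2->17, 4->17, 6->10), giving [19, 17, 17, 10].

[19, 17, 17, 10]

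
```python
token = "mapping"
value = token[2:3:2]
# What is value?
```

token has length 7. The slice token[2:3:2] selects indices [2] (2->'p'), giving 'p'.

'p'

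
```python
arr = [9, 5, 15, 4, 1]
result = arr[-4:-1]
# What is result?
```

arr has length 5. The slice arr[-4:-1] selects indices [1, 2, 3] (1->5, 2->15, 3->4), giving [5, 15, 4].

[5, 15, 4]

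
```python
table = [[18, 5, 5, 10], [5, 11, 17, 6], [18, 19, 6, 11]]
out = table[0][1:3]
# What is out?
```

table[0] = [18, 5, 5, 10]. table[0] has length 4. The slice table[0][1:3] selects indices [1, 2] (1->5, 2->5), giving [5, 5].

[5, 5]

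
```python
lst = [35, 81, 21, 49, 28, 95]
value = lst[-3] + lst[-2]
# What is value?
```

lst has length 6. Negative index -3 maps to positive index 6 + (-3) = 3. lst[3] = 49.
lst has length 6. Negative index -2 maps to positive index 6 + (-2) = 4. lst[4] = 28.
Sum: 49 + 28 = 77.

77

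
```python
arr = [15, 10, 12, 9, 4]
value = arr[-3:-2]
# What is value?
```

arr has length 5. The slice arr[-3:-2] selects indices [2] (2->12), giving [12].

[12]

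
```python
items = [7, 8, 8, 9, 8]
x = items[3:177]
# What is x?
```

items has length 5. The slice items[3:177] selects indices [3, 4] (3->9, 4->8), giving [9, 8].

[9, 8]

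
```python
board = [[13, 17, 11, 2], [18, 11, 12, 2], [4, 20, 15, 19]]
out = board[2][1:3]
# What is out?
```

board[2] = [4, 20, 15, 19]. board[2] has length 4. The slice board[2][1:3] selects indices [1, 2] (1->20, 2->15), giving [20, 15].

[20, 15]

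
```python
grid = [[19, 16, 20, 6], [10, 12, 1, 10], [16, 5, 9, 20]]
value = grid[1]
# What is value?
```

grid has 3 rows. Row 1 is [10, 12, 1, 10].

[10, 12, 1, 10]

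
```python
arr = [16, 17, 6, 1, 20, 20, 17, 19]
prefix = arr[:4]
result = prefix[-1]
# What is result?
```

arr has length 8. The slice arr[:4] selects indices [0, 1, 2, 3] (0->16, 1->17, 2->6, 3->1), giving [16, 17, 6, 1]. So prefix = [16, 17, 6, 1]. Then prefix[-1] = 1.

1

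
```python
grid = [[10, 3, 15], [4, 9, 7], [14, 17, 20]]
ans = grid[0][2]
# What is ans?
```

grid[0] = [10, 3, 15]. Taking column 2 of that row yields 15.

15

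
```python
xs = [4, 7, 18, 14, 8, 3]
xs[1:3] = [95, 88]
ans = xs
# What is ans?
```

xs starts as [4, 7, 18, 14, 8, 3] (length 6). The slice xs[1:3] covers indices [1, 2] with values [7, 18]. Replacing that slice with [95, 88] (same length) produces [4, 95, 88, 14, 8, 3].

[4, 95, 88, 14, 8, 3]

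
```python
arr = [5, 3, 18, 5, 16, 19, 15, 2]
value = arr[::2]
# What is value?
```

arr has length 8. The slice arr[::2] selects indices [0, 2, 4, 6] (0->5, 2->18, 4->16, 6->15), giving [5, 18, 16, 15].

[5, 18, 16, 15]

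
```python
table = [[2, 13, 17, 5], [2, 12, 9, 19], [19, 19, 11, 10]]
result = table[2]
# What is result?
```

table has 3 rows. Row 2 is [19, 19, 11, 10].

[19, 19, 11, 10]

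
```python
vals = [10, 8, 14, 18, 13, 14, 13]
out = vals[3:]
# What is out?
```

vals has length 7. The slice vals[3:] selects indices [3, 4, 5, 6] (3->18, 4->13, 5->14, 6->13), giving [18, 13, 14, 13].

[18, 13, 14, 13]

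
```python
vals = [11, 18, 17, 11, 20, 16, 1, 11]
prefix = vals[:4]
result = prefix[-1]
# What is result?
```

vals has length 8. The slice vals[:4] selects indices [0, 1, 2, 3] (0->11, 1->18, 2->17, 3->11), giving [11, 18, 17, 11]. So prefix = [11, 18, 17, 11]. Then prefix[-1] = 11.

11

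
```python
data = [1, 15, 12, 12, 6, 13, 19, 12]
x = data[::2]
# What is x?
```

data has length 8. The slice data[::2] selects indices [0, 2, 4, 6] (0->1, 2->12, 4->6, 6->19), giving [1, 12, 6, 19].

[1, 12, 6, 19]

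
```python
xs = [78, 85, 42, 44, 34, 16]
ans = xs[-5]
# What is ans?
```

xs has length 6. Negative index -5 maps to positive index 6 + (-5) = 1. xs[1] = 85.

85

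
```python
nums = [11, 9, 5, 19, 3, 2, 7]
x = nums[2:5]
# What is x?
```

nums has length 7. The slice nums[2:5] selects indices [2, 3, 4] (2->5, 3->19, 4->3), giving [5, 19, 3].

[5, 19, 3]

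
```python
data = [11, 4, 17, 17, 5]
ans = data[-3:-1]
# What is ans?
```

data has length 5. The slice data[-3:-1] selects indices [2, 3] (2->17, 3->17), giving [17, 17].

[17, 17]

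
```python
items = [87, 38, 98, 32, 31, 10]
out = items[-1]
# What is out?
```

items has length 6. Negative index -1 maps to positive index 6 + (-1) = 5. items[5] = 10.

10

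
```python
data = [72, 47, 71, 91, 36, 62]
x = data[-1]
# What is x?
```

data has length 6. Negative index -1 maps to positive index 6 + (-1) = 5. data[5] = 62.

62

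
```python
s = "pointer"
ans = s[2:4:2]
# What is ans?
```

s has length 7. The slice s[2:4:2] selects indices [2] (2->'i'), giving 'i'.

'i'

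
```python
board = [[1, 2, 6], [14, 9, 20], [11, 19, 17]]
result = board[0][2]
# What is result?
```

board[0] = [1, 2, 6]. Taking column 2 of that row yields 6.

6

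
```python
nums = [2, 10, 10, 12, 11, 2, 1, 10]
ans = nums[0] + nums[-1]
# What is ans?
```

nums has length 8. nums[0] = 2.
nums has length 8. Negative index -1 maps to positive index 8 + (-1) = 7. nums[7] = 10.
Sum: 2 + 10 = 12.

12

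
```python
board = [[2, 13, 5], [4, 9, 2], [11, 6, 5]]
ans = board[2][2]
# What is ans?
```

board[2] = [11, 6, 5]. Taking column 2 of that row yields 5.

5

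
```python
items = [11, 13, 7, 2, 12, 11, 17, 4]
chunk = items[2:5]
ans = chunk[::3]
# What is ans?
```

items has length 8. The slice items[2:5] selects indices [2, 3, 4] (2->7, 3->2, 4->12), giving [7, 2, 12]. So chunk = [7, 2, 12]. chunk has length 3. The slice chunk[::3] selects indices [0] (0->7), giving [7].

[7]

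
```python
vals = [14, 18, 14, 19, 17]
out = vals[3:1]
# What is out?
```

vals has length 5. The slice vals[3:1] resolves to an empty index range, so the result is [].

[]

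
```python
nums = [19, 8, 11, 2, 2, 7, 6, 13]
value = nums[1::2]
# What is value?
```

nums has length 8. The slice nums[1::2] selects indices [1, 3, 5, 7] (1->8, 3->2, 5->7, 7->13), giving [8, 2, 7, 13].

[8, 2, 7, 13]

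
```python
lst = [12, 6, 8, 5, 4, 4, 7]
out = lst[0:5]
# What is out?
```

lst has length 7. The slice lst[0:5] selects indices [0, 1, 2, 3, 4] (0->12, 1->6, 2->8, 3->5, 4->4), giving [12, 6, 8, 5, 4].

[12, 6, 8, 5, 4]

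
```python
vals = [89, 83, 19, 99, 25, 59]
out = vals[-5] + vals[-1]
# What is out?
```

vals has length 6. Negative index -5 maps to positive index 6 + (-5) = 1. vals[1] = 83.
vals has length 6. Negative index -1 maps to positive index 6 + (-1) = 5. vals[5] = 59.
Sum: 83 + 59 = 142.

142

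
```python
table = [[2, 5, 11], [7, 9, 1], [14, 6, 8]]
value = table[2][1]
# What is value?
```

table[2] = [14, 6, 8]. Taking column 1 of that row yields 6.

6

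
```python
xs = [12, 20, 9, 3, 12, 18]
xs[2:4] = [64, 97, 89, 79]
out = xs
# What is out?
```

xs starts as [12, 20, 9, 3, 12, 18] (length 6). The slice xs[2:4] covers indices [2, 3] with values [9, 3]. Replacing that slice with [64, 97, 89, 79] (different length) produces [12, 20, 64, 97, 89, 79, 12, 18].

[12, 20, 64, 97, 89, 79, 12, 18]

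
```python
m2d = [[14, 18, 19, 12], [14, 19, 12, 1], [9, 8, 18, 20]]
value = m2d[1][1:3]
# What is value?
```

m2d[1] = [14, 19, 12, 1]. m2d[1] has length 4. The slice m2d[1][1:3] selects indices [1, 2] (1->19, 2->12), giving [19, 12].

[19, 12]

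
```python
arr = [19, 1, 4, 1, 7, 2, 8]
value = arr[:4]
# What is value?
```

arr has length 7. The slice arr[:4] selects indices [0, 1, 2, 3] (0->19, 1->1, 2->4, 3->1), giving [19, 1, 4, 1].

[19, 1, 4, 1]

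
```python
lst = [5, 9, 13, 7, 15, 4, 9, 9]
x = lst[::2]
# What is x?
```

lst has length 8. The slice lst[::2] selects indices [0, 2, 4, 6] (0->5, 2->13, 4->15, 6->9), giving [5, 13, 15, 9].

[5, 13, 15, 9]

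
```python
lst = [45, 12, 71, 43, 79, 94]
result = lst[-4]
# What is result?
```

lst has length 6. Negative index -4 maps to positive index 6 + (-4) = 2. lst[2] = 71.

71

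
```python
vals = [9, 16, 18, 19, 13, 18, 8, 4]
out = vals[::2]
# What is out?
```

vals has length 8. The slice vals[::2] selects indices [0, 2, 4, 6] (0->9, 2->18, 4->13, 6->8), giving [9, 18, 13, 8].

[9, 18, 13, 8]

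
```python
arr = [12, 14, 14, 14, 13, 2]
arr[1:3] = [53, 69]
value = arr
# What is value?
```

arr starts as [12, 14, 14, 14, 13, 2] (length 6). The slice arr[1:3] covers indices [1, 2] with values [14, 14]. Replacing that slice with [53, 69] (same length) produces [12, 53, 69, 14, 13, 2].

[12, 53, 69, 14, 13, 2]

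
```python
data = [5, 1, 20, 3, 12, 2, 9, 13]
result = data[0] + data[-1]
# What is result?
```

data has length 8. data[0] = 5.
data has length 8. Negative index -1 maps to positive index 8 + (-1) = 7. data[7] = 13.
Sum: 5 + 13 = 18.

18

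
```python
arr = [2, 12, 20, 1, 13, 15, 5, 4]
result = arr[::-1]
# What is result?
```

arr has length 8. The slice arr[::-1] selects indices [7, 6, 5, 4, 3, 2, 1, 0] (7->4, 6->5, 5->15, 4->13, 3->1, 2->20, 1->12, 0->2), giving [4, 5, 15, 13, 1, 20, 12, 2].

[4, 5, 15, 13, 1, 20, 12, 2]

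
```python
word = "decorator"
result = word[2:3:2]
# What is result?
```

word has length 9. The slice word[2:3:2] selects indices [2] (2->'c'), giving 'c'.

'c'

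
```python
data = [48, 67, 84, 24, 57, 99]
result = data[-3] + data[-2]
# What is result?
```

data has length 6. Negative index -3 maps to positive index 6 + (-3) = 3. data[3] = 24.
data has length 6. Negative index -2 maps to positive index 6 + (-2) = 4. data[4] = 57.
Sum: 24 + 57 = 81.

81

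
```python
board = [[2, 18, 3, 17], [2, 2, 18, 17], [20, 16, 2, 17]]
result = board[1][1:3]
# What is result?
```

board[1] = [2, 2, 18, 17]. board[1] has length 4. The slice board[1][1:3] selects indices [1, 2] (1->2, 2->18), giving [2, 18].

[2, 18]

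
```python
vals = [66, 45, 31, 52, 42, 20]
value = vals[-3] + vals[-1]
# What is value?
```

vals has length 6. Negative index -3 maps to positive index 6 + (-3) = 3. vals[3] = 52.
vals has length 6. Negative index -1 maps to positive index 6 + (-1) = 5. vals[5] = 20.
Sum: 52 + 20 = 72.

72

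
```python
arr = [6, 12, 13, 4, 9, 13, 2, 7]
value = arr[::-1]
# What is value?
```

arr has length 8. The slice arr[::-1] selects indices [7, 6, 5, 4, 3, 2, 1, 0] (7->7, 6->2, 5->13, 4->9, 3->4, 2->13, 1->12, 0->6), giving [7, 2, 13, 9, 4, 13, 12, 6].

[7, 2, 13, 9, 4, 13, 12, 6]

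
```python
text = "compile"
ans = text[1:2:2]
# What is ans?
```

text has length 7. The slice text[1:2:2] selects indices [1] (1->'o'), giving 'o'.

'o'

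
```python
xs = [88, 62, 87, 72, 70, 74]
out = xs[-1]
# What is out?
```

xs has length 6. Negative index -1 maps to positive index 6 + (-1) = 5. xs[5] = 74.

74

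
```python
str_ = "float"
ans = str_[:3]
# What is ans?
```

str_ has length 5. The slice str_[:3] selects indices [0, 1, 2] (0->'f', 1->'l', 2->'o'), giving 'flo'.

'flo'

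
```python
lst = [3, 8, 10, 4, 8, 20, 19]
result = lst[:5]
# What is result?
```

lst has length 7. The slice lst[:5] selects indices [0, 1, 2, 3, 4] (0->3, 1->8, 2->10, 3->4, 4->8), giving [3, 8, 10, 4, 8].

[3, 8, 10, 4, 8]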